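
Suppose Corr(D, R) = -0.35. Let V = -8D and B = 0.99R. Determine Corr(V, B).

Corr(V, B) = 0.35

Linear rescalings preserve |correlation|; the slopes -8 and 0.99 have opposite signs, so the correlation flips sign: Corr(V, B) = −Corr(D, R) = 0.35.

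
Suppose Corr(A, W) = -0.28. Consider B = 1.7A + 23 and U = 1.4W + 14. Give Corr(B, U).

Corr(B, U) = -0.28

Linear rescalings preserve correlation up to sign; here the slopes 1.7 and 1.4 have the same sign, so Corr(B, U) = Corr(A, W) = -0.28.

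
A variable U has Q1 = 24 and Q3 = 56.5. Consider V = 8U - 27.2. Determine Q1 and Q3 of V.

Q1(V) = 164.8, Q3(V) = 424.8

a = 8 > 0: Q1(V) = a·Q1(U)+b = 164.8, Q3(V) = a·Q3(U)+b = 424.8.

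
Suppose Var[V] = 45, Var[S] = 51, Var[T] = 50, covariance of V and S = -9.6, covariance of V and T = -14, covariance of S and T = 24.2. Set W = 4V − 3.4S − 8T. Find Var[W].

Var[W] = a²·Var[V] + b²·Var[S] + c²·Var[T] + 2ab·covariance of V and S + 2ac·covariance of V and T + 2bc·covariance of S and T, with a = 4, b = -3.4, c = -8.
= 720 + 589.56 + 3200 + 261.12 + 896 + 1316.48
= 6983.16.

Var[W] = 6983.16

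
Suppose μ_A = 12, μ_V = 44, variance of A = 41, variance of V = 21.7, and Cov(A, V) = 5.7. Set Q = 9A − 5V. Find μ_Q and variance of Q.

μ_Q = 9·μ_A + (-5)·μ_V = 9·12 + (-5)·44 = -112.
variance of Q = a²·variance of A + b²·variance of V + 2ab·Cov(A, V) with a = 9, b = -5.
= 9²·41 + (-5)²·21.7 + 2·9·(-5)·5.7
= 3321 + 542.5 + (-513) = 3350.5.

μ_Q = -112, variance of Q = 3350.5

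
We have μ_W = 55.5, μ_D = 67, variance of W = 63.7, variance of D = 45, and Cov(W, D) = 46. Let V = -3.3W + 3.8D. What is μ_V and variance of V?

μ_V = 71.45, variance of V = 189.813

μ_V = (-3.3)·μ_W + 3.8·μ_D = (-3.3)·55.5 + 3.8·67 = 71.45.
variance of V = a²·variance of W + b²·variance of D + 2ab·Cov(W, D) with a = -3.3, b = 3.8.
= (-3.3)²·63.7 + 3.8²·45 + 2·(-3.3)·3.8·46
= 693.693 + 649.8 + (-1153.68) = 189.813.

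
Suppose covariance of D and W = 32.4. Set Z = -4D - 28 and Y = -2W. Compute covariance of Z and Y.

covariance of Z and Y = 259.2

covariance of Z and Y = a·c·covariance of D and W = (-4)·(-2)·32.4 = 259.2. Additive constants drop out.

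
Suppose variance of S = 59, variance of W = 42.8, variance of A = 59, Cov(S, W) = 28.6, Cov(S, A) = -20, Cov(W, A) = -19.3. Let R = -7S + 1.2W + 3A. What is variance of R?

variance of R = 3704.192

variance of R = a²·variance of S + b²·variance of W + c²·variance of A + 2ab·Cov(S, W) + 2ac·Cov(S, A) + 2bc·Cov(W, A), with a = -7, b = 1.2, c = 3.
= 2891 + 61.632 + 531 + (-480.48) + 840 + (-138.96)
= 3704.192.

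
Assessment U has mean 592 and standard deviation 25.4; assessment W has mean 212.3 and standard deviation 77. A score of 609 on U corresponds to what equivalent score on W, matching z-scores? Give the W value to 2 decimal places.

W = 263.84

z = (609 − 592)/25.4 ≈ 0.6693.
W = 212.3 + z·77 = 212.3 + (609 − 592)·77/25.4 ≈ 263.84.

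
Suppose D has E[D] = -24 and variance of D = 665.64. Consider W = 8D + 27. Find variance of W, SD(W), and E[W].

variance of W = 42600.96, SD(W) = 206.4, E[W] = -165

W = 8D + 27 is linear with a = 8, b = 27.
variance of W = a²·variance of D = 8²·665.64 = 42600.96 (the additive constant 27 does not affect variance).
SD(D) = √665.64 = 25.8.
SD(W) = |a|·SD(D) = |8|·25.8 = 206.4.
E[W] = a·E[D] + b = 8·(-24) + 27 = -165.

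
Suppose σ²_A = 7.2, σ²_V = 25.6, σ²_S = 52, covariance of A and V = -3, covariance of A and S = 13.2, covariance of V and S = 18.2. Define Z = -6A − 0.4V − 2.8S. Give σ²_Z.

σ²_Z = a²·σ²_A + b²·σ²_V + c²·σ²_S + 2ab·covariance of A and V + 2ac·covariance of A and S + 2bc·covariance of V and S, with a = -6, b = -0.4, c = -2.8.
= 259.2 + 4.096 + 407.68 + (-14.4) + 443.52 + 40.768
= 1140.864.

σ²_Z = 1140.864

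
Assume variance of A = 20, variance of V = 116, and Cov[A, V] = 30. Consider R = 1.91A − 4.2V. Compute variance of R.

variance of R = 1637.882

variance of R = a²·variance of A + b²·variance of V + 2ab·Cov[A, V] with a = 1.91, b = -4.2.
= 1.91²·20 + (-4.2)²·116 + 2·1.91·(-4.2)·30
= 72.962 + 2046.24 + (-481.32) = 1637.882.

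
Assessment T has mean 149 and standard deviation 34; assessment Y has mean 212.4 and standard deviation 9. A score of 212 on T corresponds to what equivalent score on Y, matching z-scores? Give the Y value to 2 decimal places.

Y = 229.08

z = (212 − 149)/34 ≈ 1.8529.
Y = 212.4 + z·9 = 212.4 + (212 − 149)·9/34 ≈ 229.08.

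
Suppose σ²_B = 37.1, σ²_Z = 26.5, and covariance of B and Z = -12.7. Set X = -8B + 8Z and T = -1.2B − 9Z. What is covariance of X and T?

By bilinearity, covariance of X and T = ac·σ²_B + bd·σ²_Z + (ad+bc)·covariance of B and Z, with a=-8, b=8, c=-1.2, d=-9.
ac·σ²_B = (-8)·(-1.2)·37.1 = 356.16
bd·σ²_Z = 8·(-9)·26.5 = -1908
(ad+bc)·covariance of B and Z = (62.4)·(-12.7) = -792.48
covariance of X and T = 356.16 + (-1908) + (-792.48) = -2344.32.

covariance of X and T = -2344.32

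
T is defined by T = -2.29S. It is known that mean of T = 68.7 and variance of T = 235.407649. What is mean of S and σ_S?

mean of S = -30, σ_S = 6.7

From T = -2.29S: mean of T = a·mean of S + b, so mean of S = (mean of T − b)/a = (68.7 − 0)/(-2.29) = -30.
σ_T = √235.407649 = 15.343.
σ_T = |a|·σ_S, so σ_S = 15.343/|-2.29| = 6.7.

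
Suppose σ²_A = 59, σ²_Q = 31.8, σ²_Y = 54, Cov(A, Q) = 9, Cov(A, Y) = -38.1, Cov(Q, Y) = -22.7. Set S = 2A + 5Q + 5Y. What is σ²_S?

σ²_S = a²·σ²_A + b²·σ²_Q + c²·σ²_Y + 2ab·Cov(A, Q) + 2ac·Cov(A, Y) + 2bc·Cov(Q, Y), with a = 2, b = 5, c = 5.
= 236 + 795 + 1350 + 180 + (-762) + (-1135)
= 664.

σ²_S = 664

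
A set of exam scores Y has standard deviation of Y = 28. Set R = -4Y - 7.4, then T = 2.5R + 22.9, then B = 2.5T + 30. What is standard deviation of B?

standard deviation of B = 700

standard deviation of R = |-4|·28 = 112.
standard deviation of T = |2.5|·112 = 280.
standard deviation of B = |2.5|·280 = 700.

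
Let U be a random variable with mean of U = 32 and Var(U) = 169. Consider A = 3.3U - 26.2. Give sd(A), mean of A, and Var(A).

A = 3.3U - 26.2 is linear with a = 3.3, b = -26.2.
sd(U) = √169 = 13.
sd(A) = |a|·sd(U) = |3.3|·13 = 42.9.
mean of A = a·mean of U + b = 3.3·32 + (-26.2) = 79.4.
Var(A) = a²·Var(U) = 3.3²·169 = 1840.41 (the additive constant -26.2 does not affect variance).

sd(A) = 42.9, mean of A = 79.4, Var(A) = 1840.41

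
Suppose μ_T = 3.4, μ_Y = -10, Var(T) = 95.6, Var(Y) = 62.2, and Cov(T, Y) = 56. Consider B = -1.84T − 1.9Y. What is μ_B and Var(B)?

μ_B = (-1.84)·μ_T + (-1.9)·μ_Y = (-1.84)·3.4 + (-1.9)·(-10) = 12.744.
Var(B) = a²·Var(T) + b²·Var(Y) + 2ab·Cov(T, Y) with a = -1.84, b = -1.9.
= (-1.84)²·95.6 + (-1.9)²·62.2 + 2·(-1.84)·(-1.9)·56
= 323.66336 + 224.542 + 391.552 = 939.75736.

μ_B = 12.744, Var(B) = 939.75736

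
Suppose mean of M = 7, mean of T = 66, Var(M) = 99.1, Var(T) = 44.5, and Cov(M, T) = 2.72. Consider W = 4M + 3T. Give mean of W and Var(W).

mean of W = 4·mean of M + 3·mean of T = 4·7 + 3·66 = 226.
Var(W) = a²·Var(M) + b²·Var(T) + 2ab·Cov(M, T) with a = 4, b = 3.
= 4²·99.1 + 3²·44.5 + 2·4·3·2.72
= 1585.6 + 400.5 + 65.28 = 2051.38.

mean of W = 226, Var(W) = 2051.38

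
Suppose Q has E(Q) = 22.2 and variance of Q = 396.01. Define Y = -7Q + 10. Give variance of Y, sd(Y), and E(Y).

variance of Y = 19404.49, sd(Y) = 139.3, E(Y) = -145.4

Y = -7Q + 10 is linear with a = -7, b = 10.
variance of Y = a²·variance of Q = (-7)²·396.01 = 19404.49 (the additive constant 10 does not affect variance).
sd(Q) = √396.01 = 19.9.
sd(Y) = |a|·sd(Q) = |-7|·19.9 = 139.3.
E(Y) = a·E(Q) + b = (-7)·22.2 + 10 = -145.4.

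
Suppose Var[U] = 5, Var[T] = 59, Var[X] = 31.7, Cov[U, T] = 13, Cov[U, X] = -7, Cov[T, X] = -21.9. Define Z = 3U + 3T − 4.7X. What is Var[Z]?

Var[Z] = a²·Var[U] + b²·Var[T] + c²·Var[X] + 2ab·Cov[U, T] + 2ac·Cov[U, X] + 2bc·Cov[T, X], with a = 3, b = 3, c = -4.7.
= 45 + 531 + 700.253 + 234 + 197.4 + 617.58
= 2325.233.

Var[Z] = 2325.233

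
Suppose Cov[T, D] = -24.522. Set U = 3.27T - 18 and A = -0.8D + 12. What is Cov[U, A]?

Cov[U, A] = 64.149552

Cov[U, A] = a·c·Cov[T, D] = 3.27·(-0.8)·(-24.522) = 64.149552. Additive constants drop out.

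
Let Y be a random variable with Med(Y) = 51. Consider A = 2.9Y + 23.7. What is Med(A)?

A linear map preserves order up to sign, so Med(A) = a·Med(Y) + b = 2.9·51 + 23.7 = 171.6.

Med(A) = 171.6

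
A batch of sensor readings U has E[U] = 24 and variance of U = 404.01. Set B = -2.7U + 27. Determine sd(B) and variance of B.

sd(B) = 54.27, variance of B = 2945.2329

B = -2.7U + 27 is linear with a = -2.7, b = 27.
sd(U) = √404.01 = 20.1.
sd(B) = |a|·sd(U) = |-2.7|·20.1 = 54.27.
variance of B = a²·variance of U = (-2.7)²·404.01 = 2945.2329 (the additive constant 27 does not affect variance).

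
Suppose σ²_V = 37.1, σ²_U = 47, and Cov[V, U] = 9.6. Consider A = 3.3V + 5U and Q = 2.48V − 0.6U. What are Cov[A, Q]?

Cov[A, Q] = 262.6584

By bilinearity, Cov[A, Q] = ac·σ²_V + bd·σ²_U + (ad+bc)·Cov[V, U], with a=3.3, b=5, c=2.48, d=-0.6.
ac·σ²_V = 3.3·2.48·37.1 = 303.6264
bd·σ²_U = 5·(-0.6)·47 = -141
(ad+bc)·Cov[V, U] = (10.42)·9.6 = 100.032
Cov[A, Q] = 303.6264 + (-141) + 100.032 = 262.6584.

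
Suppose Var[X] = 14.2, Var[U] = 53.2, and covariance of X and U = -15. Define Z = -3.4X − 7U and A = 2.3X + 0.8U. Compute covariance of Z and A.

covariance of Z and A = -126.664

By bilinearity, covariance of Z and A = ac·Var[X] + bd·Var[U] + (ad+bc)·covariance of X and U, with a=-3.4, b=-7, c=2.3, d=0.8.
ac·Var[X] = (-3.4)·2.3·14.2 = -111.044
bd·Var[U] = (-7)·0.8·53.2 = -297.92
(ad+bc)·covariance of X and U = (-18.82)·(-15) = 282.3
covariance of Z and A = -111.044 + (-297.92) + 282.3 = -126.664.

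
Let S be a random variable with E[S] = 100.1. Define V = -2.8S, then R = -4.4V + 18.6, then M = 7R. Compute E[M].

E[V] = (-2.8)·100.1 = -280.28.
E[R] = (-4.4)·(-280.28) + 18.6 = 1251.832.
E[M] = 7·1251.832 = 8762.824.

E[M] = 8762.824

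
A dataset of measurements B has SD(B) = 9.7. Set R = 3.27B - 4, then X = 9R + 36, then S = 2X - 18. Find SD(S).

SD(S) = 570.942

SD(R) = |3.27|·9.7 = 31.719.
SD(X) = |9|·31.719 = 285.471.
SD(S) = |2|·285.471 = 570.942.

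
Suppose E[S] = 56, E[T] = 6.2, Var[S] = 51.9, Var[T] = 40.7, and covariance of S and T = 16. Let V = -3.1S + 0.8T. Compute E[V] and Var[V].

E[V] = (-3.1)·E[S] + 0.8·E[T] = (-3.1)·56 + 0.8·6.2 = -168.64.
Var[V] = a²·Var[S] + b²·Var[T] + 2ab·covariance of S and T with a = -3.1, b = 0.8.
= (-3.1)²·51.9 + 0.8²·40.7 + 2·(-3.1)·0.8·16
= 498.759 + 26.048 + (-79.36) = 445.447.

E[V] = -168.64, Var[V] = 445.447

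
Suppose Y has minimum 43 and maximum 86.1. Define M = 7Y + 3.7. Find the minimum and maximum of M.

min(M) = 304.7, max(M) = 606.4

a = 7 > 0, so min(M) = a·min(Y)+b = 7·43 + 3.7 = 304.7 and max(M) = 7·86.1 + 3.7 = 606.4.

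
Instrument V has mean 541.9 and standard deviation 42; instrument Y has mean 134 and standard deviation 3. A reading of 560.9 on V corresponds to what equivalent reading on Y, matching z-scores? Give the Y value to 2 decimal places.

z = (560.9 − 541.9)/42 ≈ 0.4524.
Y = 134 + z·3 = 134 + (560.9 − 541.9)·3/42 ≈ 135.36.

Y = 135.36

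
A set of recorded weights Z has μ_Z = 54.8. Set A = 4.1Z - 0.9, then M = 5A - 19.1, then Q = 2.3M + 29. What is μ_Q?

μ_Q = 2558.54

μ_A = 4.1·54.8 + (-0.9) = 223.78.
μ_M = 5·223.78 + (-19.1) = 1099.8.
μ_Q = 2.3·1099.8 + 29 = 2558.54.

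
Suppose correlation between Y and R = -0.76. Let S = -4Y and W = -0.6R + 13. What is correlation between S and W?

Linear rescalings preserve correlation up to sign; here the slopes -4 and -0.6 have the same sign, so correlation between S and W = correlation between Y and R = -0.76.

correlation between S and W = -0.76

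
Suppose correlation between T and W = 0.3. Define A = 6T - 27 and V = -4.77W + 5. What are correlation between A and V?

correlation between A and V = -0.3

Linear rescalings preserve |correlation|; the slopes 6 and -4.77 have opposite signs, so the correlation flips sign: correlation between A and V = −correlation between T and W = -0.3.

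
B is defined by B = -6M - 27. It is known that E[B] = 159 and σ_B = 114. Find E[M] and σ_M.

From B = -6M - 27: E[B] = a·E[M] + b, so E[M] = (E[B] − b)/a = (159 − (-27))/(-6) = -31.
σ_B = |a|·σ_M, so σ_M = 114/|-6| = 19.

E[M] = -31, σ_M = 19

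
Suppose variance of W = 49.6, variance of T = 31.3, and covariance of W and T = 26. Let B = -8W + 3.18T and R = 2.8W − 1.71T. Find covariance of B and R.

By bilinearity, covariance of B and R = ac·variance of W + bd·variance of T + (ad+bc)·covariance of W and T, with a=-8, b=3.18, c=2.8, d=-1.71.
ac·variance of W = (-8)·2.8·49.6 = -1111.04
bd·variance of T = 3.18·(-1.71)·31.3 = -170.20314
(ad+bc)·covariance of W and T = (22.584)·26 = 587.184
covariance of B and R = -1111.04 + (-170.20314) + 587.184 = -694.05914.

covariance of B and R = -694.05914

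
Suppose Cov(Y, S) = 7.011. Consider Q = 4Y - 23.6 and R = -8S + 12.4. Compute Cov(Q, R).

Cov(Q, R) = a·c·Cov(Y, S) = 4·(-8)·7.011 = -224.352. Additive constants drop out.

Cov(Q, R) = -224.352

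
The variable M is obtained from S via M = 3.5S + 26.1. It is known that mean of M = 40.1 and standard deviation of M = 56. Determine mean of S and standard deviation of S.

mean of S = 4, standard deviation of S = 16

From M = 3.5S + 26.1: mean of M = a·mean of S + b, so mean of S = (mean of M − b)/a = (40.1 − 26.1)/3.5 = 4.
standard deviation of M = |a|·standard deviation of S, so standard deviation of S = 56/|3.5| = 16.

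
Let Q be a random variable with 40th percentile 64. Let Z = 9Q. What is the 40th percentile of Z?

Since a = 9 > 0 the transformation is increasing, so the 40th percentile of Z = a·(P_{40} of Q) + b = 9·64 = 576.

40th percentile of Z = 576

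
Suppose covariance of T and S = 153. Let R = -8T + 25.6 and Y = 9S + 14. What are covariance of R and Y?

covariance of R and Y = a·c·covariance of T and S = (-8)·9·153 = -11016. Additive constants drop out.

covariance of R and Y = -11016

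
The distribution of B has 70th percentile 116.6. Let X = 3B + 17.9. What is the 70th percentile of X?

70th percentile of X = 367.7

Since a = 3 > 0 the transformation is increasing, so the 70th percentile of X = a·(P_{70} of B) + b = 3·116.6 + 17.9 = 367.7.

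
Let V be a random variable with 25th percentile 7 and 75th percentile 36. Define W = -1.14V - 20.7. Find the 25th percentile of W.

25th percentile of W = -61.74

Since a = -1.14 < 0 the transformation is decreasing, reversing order: the 25th percentile of W corresponds to the 75th percentile of V.
So P_{25}(W) = a·P_{75}(V) + b = (-1.14)·36 + (-20.7) = -61.74.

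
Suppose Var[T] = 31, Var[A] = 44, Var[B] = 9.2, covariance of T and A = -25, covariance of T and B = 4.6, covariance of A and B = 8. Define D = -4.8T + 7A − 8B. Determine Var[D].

Var[D] = 4596.32

Var[D] = a²·Var[T] + b²·Var[A] + c²·Var[B] + 2ab·covariance of T and A + 2ac·covariance of T and B + 2bc·covariance of A and B, with a = -4.8, b = 7, c = -8.
= 714.24 + 2156 + 588.8 + 1680 + 353.28 + (-896)
= 4596.32.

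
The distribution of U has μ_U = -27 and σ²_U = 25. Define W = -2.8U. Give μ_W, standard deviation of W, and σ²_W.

W = -2.8U is linear with a = -2.8, b = 0.
μ_W = a·μ_U + b = (-2.8)·(-27) = 75.6.
standard deviation of U = √25 = 5.
standard deviation of W = |a|·standard deviation of U = |-2.8|·5 = 14.
σ²_W = a²·σ²_U = (-2.8)²·25 = 196.

μ_W = 75.6, standard deviation of W = 14, σ²_W = 196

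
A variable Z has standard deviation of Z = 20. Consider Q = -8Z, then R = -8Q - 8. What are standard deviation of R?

standard deviation of R = 1280

standard deviation of Q = |-8|·20 = 160.
standard deviation of R = |-8|·160 = 1280.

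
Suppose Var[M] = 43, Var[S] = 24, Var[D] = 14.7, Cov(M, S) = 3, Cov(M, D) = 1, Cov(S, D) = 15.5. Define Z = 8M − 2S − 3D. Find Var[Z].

Var[Z] = 3022.3

Var[Z] = a²·Var[M] + b²·Var[S] + c²·Var[D] + 2ab·Cov(M, S) + 2ac·Cov(M, D) + 2bc·Cov(S, D), with a = 8, b = -2, c = -3.
= 2752 + 96 + 132.3 + (-96) + (-48) + 186
= 3022.3.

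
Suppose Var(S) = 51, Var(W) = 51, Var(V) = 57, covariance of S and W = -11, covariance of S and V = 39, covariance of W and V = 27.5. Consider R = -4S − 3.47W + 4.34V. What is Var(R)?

Var(R) = a²·Var(S) + b²·Var(W) + c²·Var(V) + 2ab·covariance of S and W + 2ac·covariance of S and V + 2bc·covariance of W and V, with a = -4, b = -3.47, c = 4.34.
= 816 + 614.0859 + 1073.6292 + (-305.36) + (-1354.08) + (-828.289)
= 15.9861.

Var(R) = 15.9861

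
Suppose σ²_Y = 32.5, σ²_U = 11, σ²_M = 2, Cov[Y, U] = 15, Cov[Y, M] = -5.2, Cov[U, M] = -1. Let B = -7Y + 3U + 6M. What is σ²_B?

σ²_B = a²·σ²_Y + b²·σ²_U + c²·σ²_M + 2ab·Cov[Y, U] + 2ac·Cov[Y, M] + 2bc·Cov[U, M], with a = -7, b = 3, c = 6.
= 1592.5 + 99 + 72 + (-630) + 436.8 + (-36)
= 1534.3.

σ²_B = 1534.3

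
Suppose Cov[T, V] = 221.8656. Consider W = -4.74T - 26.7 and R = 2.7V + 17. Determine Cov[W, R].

Cov[W, R] = -2839.4359488

Cov[W, R] = a·c·Cov[T, V] = (-4.74)·2.7·221.8656 = -2839.4359488. Additive constants drop out.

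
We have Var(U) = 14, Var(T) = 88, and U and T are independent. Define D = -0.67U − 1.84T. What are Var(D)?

Var(D) = a²·Var(U) + b²·Var(T) + 2ab·Cov(U, T) with a = -0.67, b = -1.84.
Independence gives Cov(U, T) = 0.
= (-0.67)²·14 + (-1.84)²·88 + 2·(-0.67)·(-1.84)·0
= 6.2846 + 297.9328 + 0 = 304.2174.

Var(D) = 304.2174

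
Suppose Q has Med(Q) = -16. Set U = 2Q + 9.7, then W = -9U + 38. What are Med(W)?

Med(W) = 238.7

Med(U) = 2·(-16) + 9.7 = -22.3.
Med(W) = (-9)·(-22.3) + 38 = 238.7.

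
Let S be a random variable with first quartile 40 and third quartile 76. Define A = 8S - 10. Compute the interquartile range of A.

IQR of S = Q3 − Q1 = 76 − 40 = 36.
Under A = aS + b, IQR(A) = |a|·IQR(S) = |8|·36 = 288 (shifts cancel; spread scales by |a|).

IQR(A) = 288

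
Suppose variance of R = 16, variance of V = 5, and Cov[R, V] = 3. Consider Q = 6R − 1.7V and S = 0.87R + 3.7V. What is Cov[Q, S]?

Cov[Q, S] = 114.233

By bilinearity, Cov[Q, S] = ac·variance of R + bd·variance of V + (ad+bc)·Cov[R, V], with a=6, b=-1.7, c=0.87, d=3.7.
ac·variance of R = 6·0.87·16 = 83.52
bd·variance of V = (-1.7)·3.7·5 = -31.45
(ad+bc)·Cov[R, V] = (20.721)·3 = 62.163
Cov[Q, S] = 83.52 + (-31.45) + 62.163 = 114.233.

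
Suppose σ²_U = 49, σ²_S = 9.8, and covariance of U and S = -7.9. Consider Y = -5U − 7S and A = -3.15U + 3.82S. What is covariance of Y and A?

By bilinearity, covariance of Y and A = ac·σ²_U + bd·σ²_S + (ad+bc)·covariance of U and S, with a=-5, b=-7, c=-3.15, d=3.82.
ac·σ²_U = (-5)·(-3.15)·49 = 771.75
bd·σ²_S = (-7)·3.82·9.8 = -262.052
(ad+bc)·covariance of U and S = (2.95)·(-7.9) = -23.305
covariance of Y and A = 771.75 + (-262.052) + (-23.305) = 486.393.

covariance of Y and A = 486.393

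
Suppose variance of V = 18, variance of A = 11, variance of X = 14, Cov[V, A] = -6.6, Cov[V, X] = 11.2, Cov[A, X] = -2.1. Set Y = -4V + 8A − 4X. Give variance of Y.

variance of Y = a²·variance of V + b²·variance of A + c²·variance of X + 2ab·Cov[V, A] + 2ac·Cov[V, X] + 2bc·Cov[A, X], with a = -4, b = 8, c = -4.
= 288 + 704 + 224 + 422.4 + 358.4 + 134.4
= 2131.2.

variance of Y = 2131.2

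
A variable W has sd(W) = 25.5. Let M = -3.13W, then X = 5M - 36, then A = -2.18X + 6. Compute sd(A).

sd(M) = |-3.13|·25.5 = 79.815.
sd(X) = |5|·79.815 = 399.075.
sd(A) = |-2.18|·399.075 = 869.9835.

sd(A) = 869.9835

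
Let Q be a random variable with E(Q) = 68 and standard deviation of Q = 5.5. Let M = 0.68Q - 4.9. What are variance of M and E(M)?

variance of M = 13.9876, E(M) = 41.34

M = 0.68Q - 4.9 is linear with a = 0.68, b = -4.9.
variance of Q = 5.5² = 30.25.
variance of M = a²·variance of Q = 0.68²·30.25 = 13.9876 (the additive constant -4.9 does not affect variance).
E(M) = a·E(Q) + b = 0.68·68 + (-4.9) = 41.34.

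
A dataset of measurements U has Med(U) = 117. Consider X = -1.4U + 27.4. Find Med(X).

Med(X) = -136.4

A linear map preserves order up to sign, so Med(X) = a·Med(U) + b = (-1.4)·117 + 27.4 = -136.4.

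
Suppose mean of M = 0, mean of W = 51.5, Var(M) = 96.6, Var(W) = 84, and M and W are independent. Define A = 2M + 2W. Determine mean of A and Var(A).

mean of A = 2·mean of M + 2·mean of W = 2·0 + 2·51.5 = 103.
Var(A) = a²·Var(M) + b²·Var(W) + 2ab·Cov[M, W] with a = 2, b = 2.
Independence gives Cov[M, W] = 0.
= 2²·96.6 + 2²·84 + 2·2·2·0
= 386.4 + 336 + 0 = 722.4.

mean of A = 103, Var(A) = 722.4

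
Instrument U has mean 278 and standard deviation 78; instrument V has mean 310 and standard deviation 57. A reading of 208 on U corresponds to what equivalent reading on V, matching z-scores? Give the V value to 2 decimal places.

V = 258.85

z = (208 − 278)/78 ≈ -0.8974.
V = 310 + z·57 = 310 + (208 − 278)·57/78 ≈ 258.85.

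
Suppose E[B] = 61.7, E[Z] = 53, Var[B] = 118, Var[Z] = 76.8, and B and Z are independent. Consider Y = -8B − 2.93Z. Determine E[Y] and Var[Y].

E[Y] = -648.89, Var[Y] = 8211.32032

E[Y] = (-8)·E[B] + (-2.93)·E[Z] = (-8)·61.7 + (-2.93)·53 = -648.89.
Var[Y] = a²·Var[B] + b²·Var[Z] + 2ab·covariance of B and Z with a = -8, b = -2.93.
Independence gives covariance of B and Z = 0.
= (-8)²·118 + (-2.93)²·76.8 + 2·(-8)·(-2.93)·0
= 7552 + 659.32032 + 0 = 8211.32032.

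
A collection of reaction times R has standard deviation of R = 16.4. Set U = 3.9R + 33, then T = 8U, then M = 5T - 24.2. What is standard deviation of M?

standard deviation of M = 2558.4

standard deviation of U = |3.9|·16.4 = 63.96.
standard deviation of T = |8|·63.96 = 511.68.
standard deviation of M = |5|·511.68 = 2558.4.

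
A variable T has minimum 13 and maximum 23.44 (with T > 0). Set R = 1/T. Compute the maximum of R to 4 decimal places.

max(R) = 0.0769

1/T is decreasing on this domain, so max(R) comes from min(T) = 13: max(R) = 1/(13) ≈ 0.0769.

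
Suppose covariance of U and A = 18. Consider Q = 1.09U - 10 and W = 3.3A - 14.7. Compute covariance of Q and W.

covariance of Q and W = a·c·covariance of U and A = 1.09·3.3·18 = 64.746. Additive constants drop out.

covariance of Q and W = 64.746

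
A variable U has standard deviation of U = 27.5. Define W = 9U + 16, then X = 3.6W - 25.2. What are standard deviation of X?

standard deviation of W = |9|·27.5 = 247.5.
standard deviation of X = |3.6|·247.5 = 891.

standard deviation of X = 891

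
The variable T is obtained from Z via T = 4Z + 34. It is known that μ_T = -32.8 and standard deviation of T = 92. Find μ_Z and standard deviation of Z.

From T = 4Z + 34: μ_T = a·μ_Z + b, so μ_Z = (μ_T − b)/a = (-32.8 − 34)/4 = -16.7.
standard deviation of T = |a|·standard deviation of Z, so standard deviation of Z = 92/|4| = 23.

μ_Z = -16.7, standard deviation of Z = 23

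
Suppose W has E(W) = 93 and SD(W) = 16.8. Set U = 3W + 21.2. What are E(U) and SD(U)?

U = 3W + 21.2 is linear with a = 3, b = 21.2.
E(U) = a·E(W) + b = 3·93 + 21.2 = 300.2.
SD(U) = |a|·SD(W) = |3|·16.8 = 50.4.

E(U) = 300.2, SD(U) = 50.4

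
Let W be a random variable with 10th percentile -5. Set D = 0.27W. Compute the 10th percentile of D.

Since a = 0.27 > 0 the transformation is increasing, so the 10th percentile of D = a·(P_{10} of W) + b = 0.27·(-5) = -1.35.

10th percentile of D = -1.35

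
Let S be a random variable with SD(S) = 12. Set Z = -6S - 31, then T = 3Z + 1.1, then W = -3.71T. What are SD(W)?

SD(Z) = |-6|·12 = 72.
SD(T) = |3|·72 = 216.
SD(W) = |-3.71|·216 = 801.36.

SD(W) = 801.36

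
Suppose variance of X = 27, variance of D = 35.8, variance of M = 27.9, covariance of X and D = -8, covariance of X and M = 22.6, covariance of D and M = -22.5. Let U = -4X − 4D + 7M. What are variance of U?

variance of U = a²·variance of X + b²·variance of D + c²·variance of M + 2ab·covariance of X and D + 2ac·covariance of X and M + 2bc·covariance of D and M, with a = -4, b = -4, c = 7.
= 432 + 572.8 + 1367.1 + (-256) + (-1265.6) + 1260
= 2110.3.

variance of U = 2110.3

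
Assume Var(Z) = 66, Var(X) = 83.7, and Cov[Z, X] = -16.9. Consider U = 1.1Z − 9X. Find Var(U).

Var(U) = 7194.18

Var(U) = a²·Var(Z) + b²·Var(X) + 2ab·Cov[Z, X] with a = 1.1, b = -9.
= 1.1²·66 + (-9)²·83.7 + 2·1.1·(-9)·(-16.9)
= 79.86 + 6779.7 + 334.62 = 7194.18.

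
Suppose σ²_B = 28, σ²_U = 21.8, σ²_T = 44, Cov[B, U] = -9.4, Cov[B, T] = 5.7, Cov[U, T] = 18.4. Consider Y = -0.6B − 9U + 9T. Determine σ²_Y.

σ²_Y = a²·σ²_B + b²·σ²_U + c²·σ²_T + 2ab·Cov[B, U] + 2ac·Cov[B, T] + 2bc·Cov[U, T], with a = -0.6, b = -9, c = 9.
= 10.08 + 1765.8 + 3564 + (-101.52) + (-61.56) + (-2980.8)
= 2196.

σ²_Y = 2196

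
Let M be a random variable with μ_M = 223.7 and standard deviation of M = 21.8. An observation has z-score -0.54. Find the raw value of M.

M = μ_M + z·standard deviation of M = 223.7 + (-0.54)·21.8 = 211.928.

M = 211.928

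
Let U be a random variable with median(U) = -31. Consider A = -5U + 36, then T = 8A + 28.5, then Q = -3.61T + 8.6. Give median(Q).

median(Q) = -5610.365

median(A) = (-5)·(-31) + 36 = 191.
median(T) = 8·191 + 28.5 = 1556.5.
median(Q) = (-3.61)·1556.5 + 8.6 = -5610.365.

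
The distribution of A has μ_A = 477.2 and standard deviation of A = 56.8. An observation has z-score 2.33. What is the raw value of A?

A = μ_A + z·standard deviation of A = 477.2 + 2.33·56.8 = 609.544.

A = 609.544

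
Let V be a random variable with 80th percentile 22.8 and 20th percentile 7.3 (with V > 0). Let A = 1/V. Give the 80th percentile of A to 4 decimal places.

1/V is decreasing on V > 0, so percentile order reverses: P_{80}(A) uses P_{20}(V) = 7.3.
P_{80}(A) = 1/7.3 ≈ 0.137.

80th percentile of A = 0.137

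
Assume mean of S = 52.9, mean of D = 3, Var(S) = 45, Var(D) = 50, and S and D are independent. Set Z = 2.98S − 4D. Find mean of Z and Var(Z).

mean of Z = 2.98·mean of S + (-4)·mean of D = 2.98·52.9 + (-4)·3 = 145.642.
Var(Z) = a²·Var(S) + b²·Var(D) + 2ab·covariance of S and D with a = 2.98, b = -4.
Independence gives covariance of S and D = 0.
= 2.98²·45 + (-4)²·50 + 2·2.98·(-4)·0
= 399.618 + 800 + 0 = 1199.618.

mean of Z = 145.642, Var(Z) = 1199.618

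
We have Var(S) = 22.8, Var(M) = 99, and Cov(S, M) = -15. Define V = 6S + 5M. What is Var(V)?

Var(V) = a²·Var(S) + b²·Var(M) + 2ab·Cov(S, M) with a = 6, b = 5.
= 6²·22.8 + 5²·99 + 2·6·5·(-15)
= 820.8 + 2475 + (-900) = 2395.8.

Var(V) = 2395.8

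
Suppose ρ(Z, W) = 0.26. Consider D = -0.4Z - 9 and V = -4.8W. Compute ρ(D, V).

ρ(D, V) = 0.26

Linear rescalings preserve correlation up to sign; here the slopes -0.4 and -4.8 have the same sign, so ρ(D, V) = ρ(Z, W) = 0.26.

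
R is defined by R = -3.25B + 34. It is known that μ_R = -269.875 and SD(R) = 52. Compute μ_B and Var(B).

μ_B = 93.5, Var(B) = 256

From R = -3.25B + 34: μ_R = a·μ_B + b, so μ_B = (μ_R − b)/a = (-269.875 − 34)/(-3.25) = 93.5.
Var(R) = 52² = 2704.
Var(R) = a²·Var(B), so Var(B) = 2704/(-3.25)² = 256.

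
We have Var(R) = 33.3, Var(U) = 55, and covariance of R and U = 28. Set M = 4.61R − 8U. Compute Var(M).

Var(M) = 2162.41493

Var(M) = a²·Var(R) + b²·Var(U) + 2ab·covariance of R and U with a = 4.61, b = -8.
= 4.61²·33.3 + (-8)²·55 + 2·4.61·(-8)·28
= 707.69493 + 3520 + (-2065.28) = 2162.41493.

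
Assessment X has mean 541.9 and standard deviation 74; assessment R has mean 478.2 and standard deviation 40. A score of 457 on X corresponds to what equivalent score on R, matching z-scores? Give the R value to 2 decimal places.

z = (457 − 541.9)/74 ≈ -1.1473.
R = 478.2 + z·40 = 478.2 + (457 − 541.9)·40/74 ≈ 432.31.

R = 432.31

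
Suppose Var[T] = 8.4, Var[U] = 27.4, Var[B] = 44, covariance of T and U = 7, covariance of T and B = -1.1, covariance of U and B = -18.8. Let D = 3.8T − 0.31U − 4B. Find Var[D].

Var[D] = a²·Var[T] + b²·Var[U] + c²·Var[B] + 2ab·covariance of T and U + 2ac·covariance of T and B + 2bc·covariance of U and B, with a = 3.8, b = -0.31, c = -4.
= 121.296 + 2.63314 + 704 + (-16.492) + 33.44 + (-46.624)
= 798.25314.

Var[D] = 798.25314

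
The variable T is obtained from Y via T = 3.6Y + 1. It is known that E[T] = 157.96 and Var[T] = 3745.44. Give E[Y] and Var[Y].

E[Y] = 43.6, Var[Y] = 289

From T = 3.6Y + 1: E[T] = a·E[Y] + b, so E[Y] = (E[T] − b)/a = (157.96 − 1)/3.6 = 43.6.
Var[T] = a²·Var[Y], so Var[Y] = 3745.44/3.6² = 289.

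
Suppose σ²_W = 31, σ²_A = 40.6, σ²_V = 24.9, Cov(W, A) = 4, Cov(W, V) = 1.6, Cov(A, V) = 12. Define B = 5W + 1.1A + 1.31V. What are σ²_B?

σ²_B = 966.40089

σ²_B = a²·σ²_W + b²·σ²_A + c²·σ²_V + 2ab·Cov(W, A) + 2ac·Cov(W, V) + 2bc·Cov(A, V), with a = 5, b = 1.1, c = 1.31.
= 775 + 49.126 + 42.73089 + 44 + 20.96 + 34.584
= 966.40089.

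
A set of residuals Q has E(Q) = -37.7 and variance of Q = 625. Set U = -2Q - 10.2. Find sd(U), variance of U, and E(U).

U = -2Q - 10.2 is linear with a = -2, b = -10.2.
sd(Q) = √625 = 25.
sd(U) = |a|·sd(Q) = |-2|·25 = 50.
variance of U = a²·variance of Q = (-2)²·625 = 2500 (the additive constant -10.2 does not affect variance).
E(U) = a·E(Q) + b = (-2)·(-37.7) + (-10.2) = 65.2.

sd(U) = 50, variance of U = 2500, E(U) = 65.2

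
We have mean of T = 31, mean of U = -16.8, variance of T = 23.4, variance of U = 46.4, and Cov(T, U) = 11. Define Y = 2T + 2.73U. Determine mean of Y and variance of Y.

mean of Y = 16.136, variance of Y = 559.53456

mean of Y = 2·mean of T + 2.73·mean of U = 2·31 + 2.73·(-16.8) = 16.136.
variance of Y = a²·variance of T + b²·variance of U + 2ab·Cov(T, U) with a = 2, b = 2.73.
= 2²·23.4 + 2.73²·46.4 + 2·2·2.73·11
= 93.6 + 345.81456 + 120.12 = 559.53456.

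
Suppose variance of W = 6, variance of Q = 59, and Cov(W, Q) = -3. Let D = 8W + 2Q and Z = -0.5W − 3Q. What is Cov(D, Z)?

Cov(D, Z) = -303

By bilinearity, Cov(D, Z) = ac·variance of W + bd·variance of Q + (ad+bc)·Cov(W, Q), with a=8, b=2, c=-0.5, d=-3.
ac·variance of W = 8·(-0.5)·6 = -24
bd·variance of Q = 2·(-3)·59 = -354
(ad+bc)·Cov(W, Q) = (-25)·(-3) = 75
Cov(D, Z) = -24 + (-354) + 75 = -303.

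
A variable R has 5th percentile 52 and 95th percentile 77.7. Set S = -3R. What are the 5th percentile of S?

5th percentile of S = -233.1

Since a = -3 < 0 the transformation is decreasing, reversing order: the 5th percentile of S corresponds to the 95th percentile of R.
So P_{5}(S) = a·P_{95}(R) + b = (-3)·77.7 = -233.1.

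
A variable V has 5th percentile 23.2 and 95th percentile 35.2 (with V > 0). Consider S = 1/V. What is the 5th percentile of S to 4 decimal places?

5th percentile of S = 0.0284

1/V is decreasing on V > 0, so percentile order reverses: P_{5}(S) uses P_{95}(V) = 35.2.
P_{5}(S) = 1/35.2 ≈ 0.0284.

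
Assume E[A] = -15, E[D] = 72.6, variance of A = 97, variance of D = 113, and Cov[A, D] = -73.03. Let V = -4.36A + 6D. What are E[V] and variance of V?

E[V] = 501, variance of V = 9732.8608

E[V] = (-4.36)·E[A] + 6·E[D] = (-4.36)·(-15) + 6·72.6 = 501.
variance of V = a²·variance of A + b²·variance of D + 2ab·Cov[A, D] with a = -4.36, b = 6.
= (-4.36)²·97 + 6²·113 + 2·(-4.36)·6·(-73.03)
= 1843.9312 + 4068 + 3820.9296 = 9732.8608.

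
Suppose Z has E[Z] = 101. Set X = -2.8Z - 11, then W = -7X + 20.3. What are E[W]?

E[X] = (-2.8)·101 + (-11) = -293.8.
E[W] = (-7)·(-293.8) + 20.3 = 2076.9.

E[W] = 2076.9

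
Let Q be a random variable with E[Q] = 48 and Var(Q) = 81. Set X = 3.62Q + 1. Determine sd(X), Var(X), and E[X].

X = 3.62Q + 1 is linear with a = 3.62, b = 1.
sd(Q) = √81 = 9.
sd(X) = |a|·sd(Q) = |3.62|·9 = 32.58.
Var(X) = a²·Var(Q) = 3.62²·81 = 1061.4564 (the additive constant 1 does not affect variance).
E[X] = a·E[Q] + b = 3.62·48 + 1 = 174.76.

sd(X) = 32.58, Var(X) = 1061.4564, E[X] = 174.76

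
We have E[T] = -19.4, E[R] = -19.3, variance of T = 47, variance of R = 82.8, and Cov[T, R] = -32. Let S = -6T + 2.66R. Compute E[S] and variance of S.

E[S] = (-6)·E[T] + 2.66·E[R] = (-6)·(-19.4) + 2.66·(-19.3) = 65.062.
variance of S = a²·variance of T + b²·variance of R + 2ab·Cov[T, R] with a = -6, b = 2.66.
= (-6)²·47 + 2.66²·82.8 + 2·(-6)·2.66·(-32)
= 1692 + 585.85968 + 1021.44 = 3299.29968.

E[S] = 65.062, variance of S = 3299.29968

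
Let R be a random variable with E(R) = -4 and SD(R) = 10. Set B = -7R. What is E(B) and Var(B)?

E(B) = 28, Var(B) = 4900

B = -7R is linear with a = -7, b = 0.
E(B) = a·E(R) + b = (-7)·(-4) = 28.
Var(R) = 10² = 100.
Var(B) = a²·Var(R) = (-7)²·100 = 4900.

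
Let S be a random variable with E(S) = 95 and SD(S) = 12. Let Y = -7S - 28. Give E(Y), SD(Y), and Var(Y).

Y = -7S - 28 is linear with a = -7, b = -28.
E(Y) = a·E(S) + b = (-7)·95 + (-28) = -693.
SD(Y) = |a|·SD(S) = |-7|·12 = 84.
Var(S) = 12² = 144.
Var(Y) = a²·Var(S) = (-7)²·144 = 7056 (the additive constant -28 does not affect variance).

E(Y) = -693, SD(Y) = 84, Var(Y) = 7056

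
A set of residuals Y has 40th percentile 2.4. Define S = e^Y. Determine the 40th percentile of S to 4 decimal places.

40th percentile of S = 11.0232

e^Y is increasing, so P_{40}(S) = g(P_{40}(Y)) ≈ 11.0232.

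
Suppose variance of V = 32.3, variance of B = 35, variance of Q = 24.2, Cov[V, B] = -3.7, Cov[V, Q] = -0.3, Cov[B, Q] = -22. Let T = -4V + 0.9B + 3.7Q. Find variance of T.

variance of T = 765.448

variance of T = a²·variance of V + b²·variance of B + c²·variance of Q + 2ab·Cov[V, B] + 2ac·Cov[V, Q] + 2bc·Cov[B, Q], with a = -4, b = 0.9, c = 3.7.
= 516.8 + 28.35 + 331.298 + 26.64 + 8.88 + (-146.52)
= 765.448.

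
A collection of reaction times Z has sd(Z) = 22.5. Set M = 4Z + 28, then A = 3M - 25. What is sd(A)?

sd(M) = |4|·22.5 = 90.
sd(A) = |3|·90 = 270.

sd(A) = 270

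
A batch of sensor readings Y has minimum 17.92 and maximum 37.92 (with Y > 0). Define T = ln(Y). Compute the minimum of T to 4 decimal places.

ln(Y) is increasing on this domain, so min(T) comes from min(Y) = 17.92: min(T) = ln(17.92) ≈ 2.8859.

min(T) = 2.8859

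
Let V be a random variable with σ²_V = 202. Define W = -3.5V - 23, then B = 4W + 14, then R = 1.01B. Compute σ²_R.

σ²_R = 40387.7992

σ²_W = (-3.5)²·202 = 2474.5.
σ²_B = 4²·2474.5 = 39592.
σ²_R = 1.01²·39592 = 40387.7992.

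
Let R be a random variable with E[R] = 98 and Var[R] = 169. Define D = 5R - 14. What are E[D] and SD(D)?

D = 5R - 14 is linear with a = 5, b = -14.
E[D] = a·E[R] + b = 5·98 + (-14) = 476.
SD(R) = √169 = 13.
SD(D) = |a|·SD(R) = |5|·13 = 65.

E[D] = 476, SD(D) = 65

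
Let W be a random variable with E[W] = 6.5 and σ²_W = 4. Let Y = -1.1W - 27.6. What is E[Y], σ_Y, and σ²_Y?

Y = -1.1W - 27.6 is linear with a = -1.1, b = -27.6.
E[Y] = a·E[W] + b = (-1.1)·6.5 + (-27.6) = -34.75.
σ_W = √4 = 2.
σ_Y = |a|·σ_W = |-1.1|·2 = 2.2.
σ²_Y = a²·σ²_W = (-1.1)²·4 = 4.84 (the additive constant -27.6 does not affect variance).

E[Y] = -34.75, σ_Y = 2.2, σ²_Y = 4.84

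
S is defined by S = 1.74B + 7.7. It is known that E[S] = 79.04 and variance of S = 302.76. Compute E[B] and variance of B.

E[B] = 41, variance of B = 100

From S = 1.74B + 7.7: E[S] = a·E[B] + b, so E[B] = (E[S] − b)/a = (79.04 − 7.7)/1.74 = 41.
variance of S = a²·variance of B, so variance of B = 302.76/1.74² = 100.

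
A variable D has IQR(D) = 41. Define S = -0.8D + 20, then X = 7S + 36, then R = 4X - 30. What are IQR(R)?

IQR(R) = 918.4

IQR(S) = |-0.8|·41 = 32.8.
IQR(X) = |7|·32.8 = 229.6.
IQR(R) = |4|·229.6 = 918.4.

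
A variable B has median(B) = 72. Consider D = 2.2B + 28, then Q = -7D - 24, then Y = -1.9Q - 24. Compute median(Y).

median(D) = 2.2·72 + 28 = 186.4.
median(Q) = (-7)·186.4 + (-24) = -1328.8.
median(Y) = (-1.9)·(-1328.8) + (-24) = 2500.72.

median(Y) = 2500.72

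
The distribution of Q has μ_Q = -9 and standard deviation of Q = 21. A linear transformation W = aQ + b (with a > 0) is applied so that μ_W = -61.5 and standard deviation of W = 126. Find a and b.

a = 6, b = -7.5

standard deviation of W = a·standard deviation of Q (a > 0), so a = 126/21 = 6.
μ_W = a·μ_Q + b, so b = -61.5 − 6·(-9) = -7.5.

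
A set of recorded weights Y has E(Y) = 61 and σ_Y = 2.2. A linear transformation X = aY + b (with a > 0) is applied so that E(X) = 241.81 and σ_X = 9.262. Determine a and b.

σ_X = a·σ_Y (a > 0), so a = 9.262/2.2 = 4.21.
E(X) = a·E(Y) + b, so b = 241.81 − 4.21·61 = -15.

a = 4.21, b = -15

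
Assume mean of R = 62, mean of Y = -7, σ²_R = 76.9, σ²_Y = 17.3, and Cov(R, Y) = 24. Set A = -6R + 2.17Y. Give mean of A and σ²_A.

mean of A = (-6)·mean of R + 2.17·mean of Y = (-6)·62 + 2.17·(-7) = -387.19.
σ²_A = a²·σ²_R + b²·σ²_Y + 2ab·Cov(R, Y) with a = -6, b = 2.17.
= (-6)²·76.9 + 2.17²·17.3 + 2·(-6)·2.17·24
= 2768.4 + 81.46397 + (-624.96) = 2224.90397.

mean of A = -387.19, σ²_A = 2224.90397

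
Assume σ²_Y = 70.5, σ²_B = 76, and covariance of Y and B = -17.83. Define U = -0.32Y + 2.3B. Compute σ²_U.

σ²_U = a²·σ²_Y + b²·σ²_B + 2ab·covariance of Y and B with a = -0.32, b = 2.3.
= (-0.32)²·70.5 + 2.3²·76 + 2·(-0.32)·2.3·(-17.83)
= 7.2192 + 402.04 + 26.24576 = 435.50496.

σ²_U = 435.50496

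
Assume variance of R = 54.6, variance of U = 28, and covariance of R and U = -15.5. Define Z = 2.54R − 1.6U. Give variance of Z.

variance of Z = a²·variance of R + b²·variance of U + 2ab·covariance of R and U with a = 2.54, b = -1.6.
= 2.54²·54.6 + (-1.6)²·28 + 2·2.54·(-1.6)·(-15.5)
= 352.25736 + 71.68 + 125.984 = 549.92136.

variance of Z = 549.92136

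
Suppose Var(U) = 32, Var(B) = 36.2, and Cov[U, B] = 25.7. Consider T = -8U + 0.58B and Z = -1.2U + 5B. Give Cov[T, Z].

Cov[T, Z] = -633.7072

By bilinearity, Cov[T, Z] = ac·Var(U) + bd·Var(B) + (ad+bc)·Cov[U, B], with a=-8, b=0.58, c=-1.2, d=5.
ac·Var(U) = (-8)·(-1.2)·32 = 307.2
bd·Var(B) = 0.58·5·36.2 = 104.98
(ad+bc)·Cov[U, B] = (-40.696)·25.7 = -1045.8872
Cov[T, Z] = 307.2 + 104.98 + (-1045.8872) = -633.7072.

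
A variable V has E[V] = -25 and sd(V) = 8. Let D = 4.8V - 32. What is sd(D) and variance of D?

sd(D) = 38.4, variance of D = 1474.56

D = 4.8V - 32 is linear with a = 4.8, b = -32.
sd(D) = |a|·sd(V) = |4.8|·8 = 38.4.
variance of V = 8² = 64.
variance of D = a²·variance of V = 4.8²·64 = 1474.56 (the additive constant -32 does not affect variance).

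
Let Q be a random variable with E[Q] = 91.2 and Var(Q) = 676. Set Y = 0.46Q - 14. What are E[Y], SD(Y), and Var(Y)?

E[Y] = 27.952, SD(Y) = 11.96, Var(Y) = 143.0416

Y = 0.46Q - 14 is linear with a = 0.46, b = -14.
E[Y] = a·E[Q] + b = 0.46·91.2 + (-14) = 27.952.
SD(Q) = √676 = 26.
SD(Y) = |a|·SD(Q) = |0.46|·26 = 11.96.
Var(Y) = a²·Var(Q) = 0.46²·676 = 143.0416 (the additive constant -14 does not affect variance).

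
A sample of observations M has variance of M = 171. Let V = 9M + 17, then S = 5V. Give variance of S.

variance of S = 346275

variance of V = 9²·171 = 13851.
variance of S = 5²·13851 = 346275.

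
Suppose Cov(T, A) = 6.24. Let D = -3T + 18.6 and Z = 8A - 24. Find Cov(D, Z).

Cov(D, Z) = -149.76

Cov(D, Z) = a·c·Cov(T, A) = (-3)·8·6.24 = -149.76. Additive constants drop out.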